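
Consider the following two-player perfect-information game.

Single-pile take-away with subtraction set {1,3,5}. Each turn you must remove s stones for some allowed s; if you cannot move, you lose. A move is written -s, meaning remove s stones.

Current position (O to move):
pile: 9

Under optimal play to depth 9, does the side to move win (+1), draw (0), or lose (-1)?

p1 O@[9]: -1[8]+1* -3[6]+1 -5[4]+1
p2 X@[8]: -1[7]-1* -3[5]-1 -5[3]-1
p3 O@[7]: -1[6]+1* -3[4]+1 -5[2]+1
p4 X@[6]: -1[5]-1* -3[3]-1 -5[1]-1
p5 O@[5]: -1[4]+1* -3[2]+1 -5[0]+1
p6 X@[4]: -1[3]-1* -3[1]-1
p7 O@[3]: -1[2]+1* -3[0]+1
p8 X@[2]: -1[1]-1*
p9 O@[1]: -1[0]+1*
p10 X@[0] terminal -1; root [9] d9

value(9, O) = +1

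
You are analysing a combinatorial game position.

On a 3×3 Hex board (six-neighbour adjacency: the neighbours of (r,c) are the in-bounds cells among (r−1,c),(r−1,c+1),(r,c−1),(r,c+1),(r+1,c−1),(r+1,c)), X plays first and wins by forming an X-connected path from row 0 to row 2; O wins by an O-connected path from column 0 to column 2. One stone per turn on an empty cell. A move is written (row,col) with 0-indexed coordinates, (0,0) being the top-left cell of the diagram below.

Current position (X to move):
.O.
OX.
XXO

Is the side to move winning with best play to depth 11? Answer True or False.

X winning at [.O./OX./XXO]: True

ply 1, X at .O./OX./XXO | (0,0)=-1→XO./OX./XXO; (0,2)=+1→.OX/OX./XXO*; (1,2)=-1→.O./OXX/XXO
ply 2: .OX/OX./XXO is terminal -1 (O); from .O./OX./XXO depth 11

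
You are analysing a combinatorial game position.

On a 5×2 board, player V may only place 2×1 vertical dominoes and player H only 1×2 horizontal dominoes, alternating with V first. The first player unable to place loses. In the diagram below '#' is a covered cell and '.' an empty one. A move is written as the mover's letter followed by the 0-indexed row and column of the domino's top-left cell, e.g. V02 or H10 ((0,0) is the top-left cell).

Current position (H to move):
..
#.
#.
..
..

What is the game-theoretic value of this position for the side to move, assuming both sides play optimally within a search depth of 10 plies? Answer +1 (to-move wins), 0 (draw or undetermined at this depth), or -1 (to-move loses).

value(../#./#./../.., H) = +1

[../#./#./../..] H move#1: H00:-1/##/#./#./../.., H30:+1/../#./#./##/..*, H40:+1/../#./#./../##
[../#./#./##/..] V move#2: V01:-1/.#/##/#./##/..*, V11:-1/../##/##/##/..
[.#/##/#./##/..] H move#3: H40:+1/.#/##/#./##/##*
[.#/##/#./##/##] end (terminal -1, V#4); searched ../#./#./../.. to 10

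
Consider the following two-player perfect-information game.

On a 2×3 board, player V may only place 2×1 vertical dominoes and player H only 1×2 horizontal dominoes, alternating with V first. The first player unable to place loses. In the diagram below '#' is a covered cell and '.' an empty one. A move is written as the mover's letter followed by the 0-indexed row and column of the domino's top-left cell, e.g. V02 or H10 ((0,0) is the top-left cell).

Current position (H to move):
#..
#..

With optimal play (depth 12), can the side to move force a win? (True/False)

H winning at [#../#..]: True

ply 1, H at #../#.. | H01=+1→###/#..*; H11=+1→#../###
ply 2: ###/#.. is terminal -1 (V); from #../#.. depth 12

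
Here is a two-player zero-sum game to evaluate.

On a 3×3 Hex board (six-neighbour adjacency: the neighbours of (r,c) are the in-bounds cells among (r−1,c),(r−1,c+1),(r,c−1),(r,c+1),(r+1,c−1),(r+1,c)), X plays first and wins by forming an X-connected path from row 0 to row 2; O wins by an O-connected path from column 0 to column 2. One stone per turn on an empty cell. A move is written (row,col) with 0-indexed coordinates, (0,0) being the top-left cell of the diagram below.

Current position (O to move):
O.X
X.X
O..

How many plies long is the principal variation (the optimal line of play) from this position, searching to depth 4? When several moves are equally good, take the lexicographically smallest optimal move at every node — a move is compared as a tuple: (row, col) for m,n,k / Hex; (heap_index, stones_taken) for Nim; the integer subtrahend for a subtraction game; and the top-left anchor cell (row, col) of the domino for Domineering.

PV length from [O.X/X.X/O..]: 4 plies

[O.X/X.X/O..] O move#1: (0,1):-1/OOX/X.X/O..*, (1,1):-1/O.X/XOX/O.., (2,1):-1/O.X/X.X/OO., (2,2):-1/O.X/X.X/O.O
[OOX/X.X/O..] X move#2: (1,1):+1/OOX/XXX/O..*, (2,1):+1/OOX/X.X/OX., (2,2):+1/OOX/X.X/O.X
[OOX/XXX/O..] O move#3: (2,1):-1/OOX/XXX/OO.*, (2,2):-1/OOX/XXX/O.O
[OOX/XXX/OO.] X move#4: (2,2):+1/OOX/XXX/OOX*
[OOX/XXX/OOX] end (terminal -1, O#5); searched O.X/X.X/O.. to 4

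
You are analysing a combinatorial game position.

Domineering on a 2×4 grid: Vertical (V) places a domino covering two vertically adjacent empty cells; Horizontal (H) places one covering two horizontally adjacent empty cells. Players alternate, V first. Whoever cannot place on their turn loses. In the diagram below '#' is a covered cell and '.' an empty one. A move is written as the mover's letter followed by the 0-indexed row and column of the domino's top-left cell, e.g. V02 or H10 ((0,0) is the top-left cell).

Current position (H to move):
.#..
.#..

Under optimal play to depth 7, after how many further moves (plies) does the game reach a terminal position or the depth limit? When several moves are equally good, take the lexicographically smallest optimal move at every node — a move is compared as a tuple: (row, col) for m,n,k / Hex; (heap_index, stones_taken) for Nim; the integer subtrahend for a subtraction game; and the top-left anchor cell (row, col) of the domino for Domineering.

[.#../.#..] H move#1: H02:+1/.###/.#..*, H12:+1/.#../.###
[.###/.#..] V move#2: V00:-1/####/##..*
[####/##..] H move#3: H12:+1/####/####*
[####/####] end (terminal -1, V#4); searched .#../.#.. to 7

PV length from [.#../.#..]: 3 plies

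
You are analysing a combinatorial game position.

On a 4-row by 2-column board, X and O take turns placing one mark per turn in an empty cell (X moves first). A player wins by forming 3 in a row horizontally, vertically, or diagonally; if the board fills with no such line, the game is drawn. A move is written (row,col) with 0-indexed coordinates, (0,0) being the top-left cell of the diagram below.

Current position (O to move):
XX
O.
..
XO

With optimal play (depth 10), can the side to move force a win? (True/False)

[XX/O./../XO] O move#1: (1,1):+0/XX/OO/../XO*, (2,0):+0/XX/O./O./XO, (2,1):+0/XX/O./.O/XO
[XX/OO/../XO] X move#2: (2,0):-1/XX/OO/X./XO, (2,1):+0/XX/OO/.X/XO*
[XX/OO/.X/XO] O move#3: (2,0):+0/XX/OO/OX/XO*
[XX/OO/OX/XO] end (terminal +0, X#4); searched XX/O./../XO to 10

O winning at [XX/O./../XO]: False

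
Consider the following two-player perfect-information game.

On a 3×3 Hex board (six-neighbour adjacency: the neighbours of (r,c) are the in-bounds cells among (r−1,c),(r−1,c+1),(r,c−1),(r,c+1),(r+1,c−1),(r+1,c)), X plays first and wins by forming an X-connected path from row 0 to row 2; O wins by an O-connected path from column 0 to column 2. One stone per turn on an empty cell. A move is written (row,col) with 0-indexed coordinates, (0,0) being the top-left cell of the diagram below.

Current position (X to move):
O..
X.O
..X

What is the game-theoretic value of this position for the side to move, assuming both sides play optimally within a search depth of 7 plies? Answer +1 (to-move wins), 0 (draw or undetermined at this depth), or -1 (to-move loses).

value(O../X.O/..X, X) = +1

p1 X@[O../X.O/..X]: (0,1)[OX./X.O/..X]-1 (0,2)[O.X/X.O/..X]-1 (1,1)[O../XXO/..X]+1* (2,0)[O../X.O/X.X]-1 (2,1)[O../X.O/.XX]-1
p2 O@[O../XXO/..X]: (0,1)[OO./XXO/..X]-1* (0,2)[O.O/XXO/..X]-1 (2,0)[O../XXO/O.X]-1 (2,1)[O../XXO/.OX]-1
p3 X@[OO./XXO/..X]: (0,2)[OOX/XXO/..X]+1* (2,0)[OO./XXO/X.X]-1 (2,1)[OO./XXO/.XX]-1
p4 O@[OOX/XXO/..X]: (2,0)[OOX/XXO/O.X]-1* (2,1)[OOX/XXO/.OX]-1
p5 X@[OOX/XXO/O.X]: (2,1)[OOX/XXO/OXX]+1*
p6 O@[OOX/XXO/OXX] terminal -1; root [O../X.O/..X] d7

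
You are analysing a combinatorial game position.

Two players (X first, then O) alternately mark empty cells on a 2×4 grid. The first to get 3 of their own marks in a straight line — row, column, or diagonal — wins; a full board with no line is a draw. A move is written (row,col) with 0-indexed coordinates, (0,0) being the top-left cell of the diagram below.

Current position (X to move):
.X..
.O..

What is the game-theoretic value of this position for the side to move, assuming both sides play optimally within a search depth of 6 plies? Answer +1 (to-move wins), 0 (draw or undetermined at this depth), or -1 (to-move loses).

value(.X../.O.., X) = +1

[.X../.O..] X move#1: (0,0):+0/XX../.O.., (0,2):+1/.XX./.O..*, (0,3):+0/.X.X/.O.., (1,0):+0/.X../XO.., (1,2):+0/.X../.OX., (1,3):+0/.X../.O.X
[.XX./.O..] O move#2: (0,0):-1/OXX./.O..*, (0,3):-1/.XXO/.O.., (1,0):-1/.XX./OO.., (1,2):-1/.XX./.OO., (1,3):-1/.XX./.O.O
[OXX./.O..] X move#3: (0,3):+1/OXXX/.O..*, (1,0):+0/OXX./XO.., (1,2):+0/OXX./.OX., (1,3):+0/OXX./.O.X
[OXXX/.O..] end (terminal -1, O#4); searched .X../.O.. to 6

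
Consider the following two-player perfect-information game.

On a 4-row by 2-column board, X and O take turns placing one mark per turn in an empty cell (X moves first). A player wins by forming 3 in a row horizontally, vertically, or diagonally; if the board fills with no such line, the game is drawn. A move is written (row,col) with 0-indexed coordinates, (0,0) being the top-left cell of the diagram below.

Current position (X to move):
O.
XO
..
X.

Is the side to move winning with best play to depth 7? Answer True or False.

[O./XO/../X.] X move#1: (0,1):+0/OX/XO/../X., (2,0):+1/O./XO/X./X.*, (2,1):+0/O./XO/.X/X., (3,1):+0/O./XO/../XX
[O./XO/X./X.] end (terminal -1, O#2); searched O./XO/../X. to 7

X winning at [O./XO/../X.]: True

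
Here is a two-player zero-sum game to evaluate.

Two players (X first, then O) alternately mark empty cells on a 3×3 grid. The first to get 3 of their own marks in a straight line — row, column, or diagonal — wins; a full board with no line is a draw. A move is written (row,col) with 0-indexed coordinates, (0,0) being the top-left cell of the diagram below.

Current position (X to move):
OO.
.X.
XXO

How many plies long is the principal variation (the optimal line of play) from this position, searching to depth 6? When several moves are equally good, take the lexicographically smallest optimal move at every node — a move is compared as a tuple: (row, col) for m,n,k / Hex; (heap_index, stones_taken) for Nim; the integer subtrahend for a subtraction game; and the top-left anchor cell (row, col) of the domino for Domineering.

PV length from [OO./.X./XXO]: 1 ply

[OO./.X./XXO] X move#1: (0,2):+1/OOX/.X./XXO*, (1,0):-1/OO./XX./XXO, (1,2):-1/OO./.XX/XXO
[OOX/.X./XXO] end (terminal -1, O#2); searched OO./.X./XXO to 6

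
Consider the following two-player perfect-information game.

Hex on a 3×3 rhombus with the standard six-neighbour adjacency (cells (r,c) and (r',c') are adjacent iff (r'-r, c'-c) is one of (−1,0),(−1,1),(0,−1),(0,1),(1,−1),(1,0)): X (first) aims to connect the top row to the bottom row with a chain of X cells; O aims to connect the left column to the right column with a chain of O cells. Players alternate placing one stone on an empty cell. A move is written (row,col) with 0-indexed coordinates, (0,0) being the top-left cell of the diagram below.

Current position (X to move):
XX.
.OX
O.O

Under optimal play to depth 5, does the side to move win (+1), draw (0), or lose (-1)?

value(XX./.OX/O.O, X) = -1

p1 X@[XX./.OX/O.O]: (0,2)[XXX/.OX/O.O]-1* (1,0)[XX./XOX/O.O]-1 (2,1)[XX./.OX/OXO]-1
p2 O@[XXX/.OX/O.O]: (1,0)[XXX/OOX/O.O]-1 (2,1)[XXX/.OX/OOO]+1*
p3 X@[XXX/.OX/OOO] terminal -1; root [XX./.OX/O.O] d5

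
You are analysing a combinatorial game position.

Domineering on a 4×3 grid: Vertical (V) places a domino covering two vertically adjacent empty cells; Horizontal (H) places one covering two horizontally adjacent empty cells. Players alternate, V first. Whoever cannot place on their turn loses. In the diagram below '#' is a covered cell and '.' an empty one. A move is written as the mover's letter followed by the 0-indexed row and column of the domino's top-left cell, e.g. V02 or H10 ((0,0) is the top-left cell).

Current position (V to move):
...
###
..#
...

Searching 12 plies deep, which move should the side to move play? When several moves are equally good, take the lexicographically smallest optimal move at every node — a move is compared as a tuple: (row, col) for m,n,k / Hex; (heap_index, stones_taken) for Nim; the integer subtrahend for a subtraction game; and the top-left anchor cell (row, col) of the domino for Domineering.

V's best at [.../###/..#/...]: V21

[.../###/..#/...] V move#1: V20:-1/.../###/#.#/#.., V21:+1/.../###/.##/.#.*
[.../###/.##/.#.] H move#2: H00:-1/##./###/.##/.#.*, H01:-1/.##/###/.##/.#.
[##./###/.##/.#.] V move#3: V20:+1/##./###/###/##.*
[##./###/###/##.] end (terminal -1, H#4); searched .../###/..#/... to 12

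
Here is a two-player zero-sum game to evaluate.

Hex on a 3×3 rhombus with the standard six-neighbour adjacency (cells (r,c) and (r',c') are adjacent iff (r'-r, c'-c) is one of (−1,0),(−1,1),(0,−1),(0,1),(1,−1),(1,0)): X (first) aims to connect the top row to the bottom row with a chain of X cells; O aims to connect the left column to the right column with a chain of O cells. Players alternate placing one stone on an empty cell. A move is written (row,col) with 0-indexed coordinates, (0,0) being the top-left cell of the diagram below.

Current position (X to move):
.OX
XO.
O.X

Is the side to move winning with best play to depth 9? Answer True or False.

ply 1, X at .OX/XO./O.X | (0,0)=-1→XOX/XO./O.X; (1,2)=+1→.OX/XOX/O.X*; (2,1)=-1→.OX/XO./OXX
ply 2: .OX/XOX/O.X is terminal -1 (O); from .OX/XO./O.X depth 9

X winning at [.OX/XO./O.X]: True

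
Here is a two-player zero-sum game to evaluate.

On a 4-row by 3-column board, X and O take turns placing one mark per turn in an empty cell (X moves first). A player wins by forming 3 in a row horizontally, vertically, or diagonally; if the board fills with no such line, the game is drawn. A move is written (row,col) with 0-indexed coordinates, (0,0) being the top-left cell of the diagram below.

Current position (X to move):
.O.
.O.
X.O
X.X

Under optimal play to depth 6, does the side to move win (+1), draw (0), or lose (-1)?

[.O./.O./X.O/X.X] X move#1: (0,0):-1/XO./.O./X.O/X.X, (0,2):-1/.OX/.O./X.O/X.X, (1,0):+1/.O./XO./X.O/X.X*, (1,2):-1/.O./.OX/X.O/X.X, (2,1):-1/.O./.O./XXO/X.X, (3,1):+1/.O./.O./X.O/XXX
[.O./XO./X.O/X.X] end (terminal -1, O#2); searched .O./.O./X.O/X.X to 6

value(.O./.O./X.O/X.X, X) = +1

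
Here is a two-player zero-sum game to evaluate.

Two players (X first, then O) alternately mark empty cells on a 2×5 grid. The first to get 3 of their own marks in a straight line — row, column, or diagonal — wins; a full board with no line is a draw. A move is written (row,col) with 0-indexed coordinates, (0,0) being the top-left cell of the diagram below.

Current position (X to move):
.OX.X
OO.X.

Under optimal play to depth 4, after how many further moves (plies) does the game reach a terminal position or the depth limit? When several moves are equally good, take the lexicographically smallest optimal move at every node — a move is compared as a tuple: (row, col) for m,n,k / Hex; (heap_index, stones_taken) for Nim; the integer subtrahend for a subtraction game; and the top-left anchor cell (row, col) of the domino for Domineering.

ply 1, X at .OX.X/OO.X. | (0,0)=-1→XOX.X/OO.X.; (0,3)=+1→.OXXX/OO.X.*; (1,2)=+1→.OX.X/OOXX.; (1,4)=-1→.OX.X/OO.XX
ply 2: .OXXX/OO.X. is terminal -1 (O); from .OX.X/OO.X. depth 4

PV length from [.OX.X/OO.X.]: 1 ply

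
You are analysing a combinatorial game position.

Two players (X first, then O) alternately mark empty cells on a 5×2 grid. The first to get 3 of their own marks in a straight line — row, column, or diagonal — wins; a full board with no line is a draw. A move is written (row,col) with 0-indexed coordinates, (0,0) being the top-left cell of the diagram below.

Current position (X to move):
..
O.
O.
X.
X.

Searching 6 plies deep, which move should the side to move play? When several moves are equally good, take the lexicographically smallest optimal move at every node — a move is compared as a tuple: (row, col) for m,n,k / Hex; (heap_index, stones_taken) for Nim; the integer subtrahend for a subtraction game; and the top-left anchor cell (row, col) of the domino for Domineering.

X's best at [../O./O./X./X.]: (0,0)

ply 1, X at ../O./O./X./X. | (0,0)=+0→X./O./O./X./X.*; (0,1)=-1→.X/O./O./X./X.; (1,1)=-1→../OX/O./X./X.; (2,1)=-1→../O./OX/X./X.; (3,1)=-1→../O./O./XX/X.; (4,1)=-1→../O./O./X./XX
ply 2, O at X./O./O./X./X. | (0,1)=+0→XO/O./O./X./X.*; (1,1)=+0→X./OO/O./X./X.; (2,1)=+0→X./O./OO/X./X.; (3,1)=+0→X./O./O./XO/X.; (4,1)=+0→X./O./O./X./XO
ply 3, X at XO/O./O./X./X. | (1,1)=+0→XO/OX/O./X./X.*; (2,1)=+0→XO/O./OX/X./X.; (3,1)=+0→XO/O./O./XX/X.; (4,1)=+0→XO/O./O./X./XX
ply 4, O at XO/OX/O./X./X. | (2,1)=+0→XO/OX/OO/X./X.*; (3,1)=+0→XO/OX/O./XO/X.; (4,1)=+0→XO/OX/O./X./XO
ply 5, X at XO/OX/OO/X./X. | (3,1)=+0→XO/OX/OO/XX/X.*; (4,1)=+0→XO/OX/OO/X./XX
ply 6, O at XO/OX/OO/XX/X. | (4,1)=+0→XO/OX/OO/XX/XO*
ply 7: XO/OX/OO/XX/XO is terminal +0 (X); from ../O./O./X./X. depth 6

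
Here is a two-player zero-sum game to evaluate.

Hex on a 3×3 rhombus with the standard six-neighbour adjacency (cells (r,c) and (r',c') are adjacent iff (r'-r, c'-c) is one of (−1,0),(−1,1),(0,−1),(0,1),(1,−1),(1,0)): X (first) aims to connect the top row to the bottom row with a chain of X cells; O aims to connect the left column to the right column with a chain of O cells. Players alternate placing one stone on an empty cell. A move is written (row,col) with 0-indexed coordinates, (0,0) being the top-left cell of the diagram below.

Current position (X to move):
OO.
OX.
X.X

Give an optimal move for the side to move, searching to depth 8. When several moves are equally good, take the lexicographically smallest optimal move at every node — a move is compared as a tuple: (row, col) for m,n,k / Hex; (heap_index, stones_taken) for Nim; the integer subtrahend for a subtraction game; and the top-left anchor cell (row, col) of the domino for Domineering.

X's best at [OO./OX./X.X]: (0,2)

p1 X@[OO./OX./X.X]: (0,2)[OOX/OX./X.X]+1* (1,2)[OO./OXX/X.X]-1 (2,1)[OO./OX./XXX]-1
p2 O@[OOX/OX./X.X] terminal -1; root [OO./OX./X.X] d8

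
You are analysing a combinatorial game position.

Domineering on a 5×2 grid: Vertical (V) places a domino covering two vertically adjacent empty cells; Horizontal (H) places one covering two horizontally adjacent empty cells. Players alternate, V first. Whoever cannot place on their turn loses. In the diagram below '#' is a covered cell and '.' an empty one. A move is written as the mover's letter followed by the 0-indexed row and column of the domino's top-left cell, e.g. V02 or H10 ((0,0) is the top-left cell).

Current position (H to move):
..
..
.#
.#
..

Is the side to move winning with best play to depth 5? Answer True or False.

H winning at [../../.#/.#/..]: True

ply 1, H at ../../.#/.#/.. | H00=+1→##/../.#/.#/..*; H10=+1→../##/.#/.#/..; H40=-1→../../.#/.#/##
ply 2, V at ##/../.#/.#/.. | V10=-1→##/#./##/.#/..*; V20=-1→##/../##/##/..; V30=-1→##/../.#/##/#.
ply 3, H at ##/#./##/.#/.. | H40=+1→##/#./##/.#/##*
ply 4: ##/#./##/.#/## is terminal -1 (V); from ../../.#/.#/.. depth 5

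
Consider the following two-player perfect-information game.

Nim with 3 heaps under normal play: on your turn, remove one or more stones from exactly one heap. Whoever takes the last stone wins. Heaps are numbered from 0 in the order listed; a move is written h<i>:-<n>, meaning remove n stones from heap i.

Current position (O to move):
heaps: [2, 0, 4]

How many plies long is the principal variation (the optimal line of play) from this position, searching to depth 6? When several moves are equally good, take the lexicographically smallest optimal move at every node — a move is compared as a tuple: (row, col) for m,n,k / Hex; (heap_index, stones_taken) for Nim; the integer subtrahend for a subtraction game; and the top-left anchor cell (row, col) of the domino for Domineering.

[(2,0,4)] O move#1: h0:-1:-1/(1,0,4), h0:-2:-1/(0,0,4), h2:-1:-1/(2,0,3), h2:-2:+1/(2,0,2)*, h2:-3:-1/(2,0,1), h2:-4:-1/(2,0,0)
[(2,0,2)] X move#2: h0:-1:-1/(1,0,2)*, h0:-2:-1/(0,0,2), h2:-1:-1/(2,0,1), h2:-2:-1/(2,0,0)
[(1,0,2)] O move#3: h0:-1:-1/(0,0,2), h2:-1:+1/(1,0,1)*, h2:-2:-1/(1,0,0)
[(1,0,1)] X move#4: h0:-1:-1/(0,0,1)*, h2:-1:-1/(1,0,0)
[(0,0,1)] O move#5: h2:-1:+1/(0,0,0)*
[(0,0,0)] end (terminal -1, X#6); searched (2,0,4) to 6

PV length from [(2,0,4)]: 5 plies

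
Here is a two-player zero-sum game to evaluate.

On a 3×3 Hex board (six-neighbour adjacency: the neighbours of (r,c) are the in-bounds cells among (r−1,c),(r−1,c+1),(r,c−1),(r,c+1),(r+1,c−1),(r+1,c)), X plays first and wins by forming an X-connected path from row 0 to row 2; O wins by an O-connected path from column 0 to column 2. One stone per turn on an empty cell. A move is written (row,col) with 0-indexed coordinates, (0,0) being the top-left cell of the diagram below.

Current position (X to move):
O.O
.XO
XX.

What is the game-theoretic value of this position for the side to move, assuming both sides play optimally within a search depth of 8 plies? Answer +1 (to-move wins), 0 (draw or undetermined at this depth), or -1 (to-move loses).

[O.O/.XO/XX.] X move#1: (0,1):+1/OXO/.XO/XX.*, (1,0):-1/O.O/XXO/XX., (2,2):-1/O.O/.XO/XXX
[OXO/.XO/XX.] end (terminal -1, O#2); searched O.O/.XO/XX. to 8

value(O.O/.XO/XX., X) = +1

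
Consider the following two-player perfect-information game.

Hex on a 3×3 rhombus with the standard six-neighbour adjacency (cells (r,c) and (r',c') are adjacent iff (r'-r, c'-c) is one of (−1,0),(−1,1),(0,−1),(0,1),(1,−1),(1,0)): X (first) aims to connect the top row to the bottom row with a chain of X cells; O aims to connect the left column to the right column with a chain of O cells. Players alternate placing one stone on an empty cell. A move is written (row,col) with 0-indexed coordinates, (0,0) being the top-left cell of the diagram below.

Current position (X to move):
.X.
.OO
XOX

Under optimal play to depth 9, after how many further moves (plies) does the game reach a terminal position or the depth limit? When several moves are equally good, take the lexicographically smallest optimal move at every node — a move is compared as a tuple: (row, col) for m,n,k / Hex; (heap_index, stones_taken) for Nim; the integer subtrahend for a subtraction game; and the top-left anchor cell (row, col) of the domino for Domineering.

PV length from [.X./.OO/XOX]: 1 ply

[.X./.OO/XOX] X move#1: (0,0):-1/XX./.OO/XOX, (0,2):-1/.XX/.OO/XOX, (1,0):+1/.X./XOO/XOX*
[.X./XOO/XOX] end (terminal -1, O#2); searched .X./.OO/XOX to 9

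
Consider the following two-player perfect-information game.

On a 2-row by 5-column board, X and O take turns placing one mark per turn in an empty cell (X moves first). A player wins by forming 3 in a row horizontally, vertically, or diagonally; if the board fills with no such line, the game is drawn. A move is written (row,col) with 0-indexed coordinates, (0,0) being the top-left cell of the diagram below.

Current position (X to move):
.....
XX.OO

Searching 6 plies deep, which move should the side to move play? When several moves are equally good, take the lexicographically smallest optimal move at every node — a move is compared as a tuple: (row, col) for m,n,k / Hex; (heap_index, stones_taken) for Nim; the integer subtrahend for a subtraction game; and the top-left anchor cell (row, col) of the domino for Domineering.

p1 X@[...../XX.OO]: (0,0)[X..../XX.OO]-1 (0,1)[.X.../XX.OO]-1 (0,2)[..X../XX.OO]-1 (0,3)[...X./XX.OO]-1 (0,4)[....X/XX.OO]-1 (1,2)[...../XXXOO]+1*
p2 O@[...../XXXOO] terminal -1; root [...../XX.OO] d6

X's best at [...../XX.OO]: (1,2)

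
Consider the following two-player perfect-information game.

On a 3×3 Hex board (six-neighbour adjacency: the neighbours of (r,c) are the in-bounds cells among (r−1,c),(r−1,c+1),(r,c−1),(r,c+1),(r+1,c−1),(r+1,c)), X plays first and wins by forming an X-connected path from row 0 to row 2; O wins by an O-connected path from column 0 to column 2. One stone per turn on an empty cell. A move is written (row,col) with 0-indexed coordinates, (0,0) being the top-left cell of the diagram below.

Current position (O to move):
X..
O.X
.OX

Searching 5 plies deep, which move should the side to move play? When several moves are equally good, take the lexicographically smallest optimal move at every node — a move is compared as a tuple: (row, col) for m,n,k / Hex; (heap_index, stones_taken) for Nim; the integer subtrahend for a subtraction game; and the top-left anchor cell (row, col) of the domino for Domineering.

p1 O@[X../O.X/.OX]: (0,1)[XO./O.X/.OX]-1 (0,2)[X.O/O.X/.OX]+1* (1,1)[X../OOX/.OX]-1 (2,0)[X../O.X/OOX]-1
p2 X@[X.O/O.X/.OX]: (0,1)[XXO/O.X/.OX]-1* (1,1)[X.O/OXX/.OX]-1 (2,0)[X.O/O.X/XOX]-1
p3 O@[XXO/O.X/.OX]: (1,1)[XXO/OOX/.OX]+1* (2,0)[XXO/O.X/OOX]-1
p4 X@[XXO/OOX/.OX] terminal -1; root [X../O.X/.OX] d5

O's best at [X../O.X/.OX]: (0,2)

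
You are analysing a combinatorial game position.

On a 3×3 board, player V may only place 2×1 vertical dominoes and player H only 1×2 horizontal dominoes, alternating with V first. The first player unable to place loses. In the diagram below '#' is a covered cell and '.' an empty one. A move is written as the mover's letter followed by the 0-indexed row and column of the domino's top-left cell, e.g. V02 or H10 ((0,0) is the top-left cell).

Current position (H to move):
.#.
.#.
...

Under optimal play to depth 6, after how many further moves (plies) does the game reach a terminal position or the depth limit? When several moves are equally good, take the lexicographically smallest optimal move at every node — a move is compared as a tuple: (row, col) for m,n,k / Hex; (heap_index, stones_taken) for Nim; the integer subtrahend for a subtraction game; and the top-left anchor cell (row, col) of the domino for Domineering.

PV length from [.#./.#./...]: 2 plies

[.#./.#./...] H move#1: H20:-1/.#./.#./##.*, H21:-1/.#./.#./.##
[.#./.#./##.] V move#2: V00:+1/##./##./##.*, V02:+1/.##/.##/##., V12:+1/.#./.##/###
[##./##./##.] end (terminal -1, H#3); searched .#./.#./... to 6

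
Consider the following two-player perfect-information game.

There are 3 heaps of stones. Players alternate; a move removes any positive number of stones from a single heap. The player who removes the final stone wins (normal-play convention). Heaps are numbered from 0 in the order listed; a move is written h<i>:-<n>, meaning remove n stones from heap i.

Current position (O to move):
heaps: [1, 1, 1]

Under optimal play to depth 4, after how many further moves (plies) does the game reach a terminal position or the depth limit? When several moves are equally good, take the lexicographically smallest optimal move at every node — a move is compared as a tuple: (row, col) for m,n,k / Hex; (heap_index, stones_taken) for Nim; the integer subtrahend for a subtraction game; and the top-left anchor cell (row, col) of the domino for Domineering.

PV length from [(1,1,1)]: 3 plies

p1 O@[(1,1,1)]: h0:-1[(0,1,1)]+1* h1:-1[(1,0,1)]+1 h2:-1[(1,1,0)]+1
p2 X@[(0,1,1)]: h1:-1[(0,0,1)]-1* h2:-1[(0,1,0)]-1
p3 O@[(0,0,1)]: h2:-1[(0,0,0)]+1*
p4 X@[(0,0,0)] terminal -1; root [(1,1,1)] d4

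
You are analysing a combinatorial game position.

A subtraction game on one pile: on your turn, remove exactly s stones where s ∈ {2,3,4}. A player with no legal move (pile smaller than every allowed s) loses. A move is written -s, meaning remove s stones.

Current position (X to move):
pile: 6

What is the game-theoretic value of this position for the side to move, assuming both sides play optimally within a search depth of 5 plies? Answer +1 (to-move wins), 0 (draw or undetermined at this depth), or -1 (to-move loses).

[6] X move#1: -2:-1/4*, -3:-1/3, -4:-1/2
[4] O move#2: -2:-1/2, -3:+1/1*, -4:+1/0
[1] end (terminal -1, X#3); searched 6 to 5

value(6, X) = -1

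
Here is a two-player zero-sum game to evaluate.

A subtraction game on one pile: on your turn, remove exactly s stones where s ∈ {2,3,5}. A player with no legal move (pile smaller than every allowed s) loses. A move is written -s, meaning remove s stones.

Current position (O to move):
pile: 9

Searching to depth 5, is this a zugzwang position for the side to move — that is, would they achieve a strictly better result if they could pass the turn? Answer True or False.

p1 O@[9]: -2[7]+1* -3[6]-1 -5[4]-1
p2 X@[7]: -2[5]-1* -3[4]-1 -5[2]-1
p3 O@[5]: -2[3]-1 -3[2]-1 -5[0]+1*
p4 X@[0] terminal -1; root [9] d5
suppose O passes — search the same position with X to move:
pass> p1 X@[9]: -2[7]+1* -3[6]-1 -5[4]-1
pass> p2 O@[7]: -2[5]-1* -3[4]-1 -5[2]-1
pass> p3 X@[5]: -2[3]-1 -3[2]-1 -5[0]+1*
pass> p4 O@[0] terminal -1; root [9] d5
for O: play +1, pass -1

zugzwang(9, O) = False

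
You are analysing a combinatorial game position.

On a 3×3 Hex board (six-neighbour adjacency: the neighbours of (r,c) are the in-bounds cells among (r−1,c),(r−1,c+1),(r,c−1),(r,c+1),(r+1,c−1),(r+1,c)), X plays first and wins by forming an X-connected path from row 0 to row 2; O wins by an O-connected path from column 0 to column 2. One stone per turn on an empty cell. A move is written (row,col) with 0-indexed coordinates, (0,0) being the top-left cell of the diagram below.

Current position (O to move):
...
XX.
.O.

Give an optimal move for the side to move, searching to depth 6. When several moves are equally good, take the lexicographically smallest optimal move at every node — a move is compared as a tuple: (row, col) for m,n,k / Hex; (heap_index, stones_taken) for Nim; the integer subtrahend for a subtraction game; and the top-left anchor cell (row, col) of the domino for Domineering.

[.../XX./.O.] O move#1: (0,0):-1/O../XX./.O., (0,1):-1/.O./XX./.O., (0,2):-1/..O/XX./.O., (1,2):-1/.../XXO/.O., (2,0):+1/.../XX./OO.*, (2,2):-1/.../XX./.OO
[.../XX./OO.] X move#2: (0,0):-1/X../XX./OO.*, (0,1):-1/.X./XX./OO., (0,2):-1/..X/XX./OO., (1,2):-1/.../XXX/OO., (2,2):-1/.../XX./OOX
[X../XX./OO.] O move#3: (0,1):+1/XO./XX./OO.*, (0,2):+1/X.O/XX./OO., (1,2):+1/X../XXO/OO., (2,2):+1/X../XX./OOO
[XO./XX./OO.] X move#4: (0,2):-1/XOX/XX./OO.*, (1,2):-1/XO./XXX/OO., (2,2):-1/XO./XX./OOX
[XOX/XX./OO.] O move#5: (1,2):+1/XOX/XXO/OO.*, (2,2):+1/XOX/XX./OOO
[XOX/XXO/OO.] end (terminal -1, X#6); searched .../XX./.O. to 6

O's best at [.../XX./.O.]: (2,0)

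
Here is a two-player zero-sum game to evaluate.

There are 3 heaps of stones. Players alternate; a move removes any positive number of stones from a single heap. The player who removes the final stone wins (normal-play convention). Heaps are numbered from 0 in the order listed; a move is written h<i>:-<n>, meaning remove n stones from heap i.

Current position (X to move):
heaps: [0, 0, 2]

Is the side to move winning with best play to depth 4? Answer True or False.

X winning at [(0,0,2)]: True

ply 1, X at (0,0,2) | h2:-1=-1→(0,0,1); h2:-2=+1→(0,0,0)*
ply 2: (0,0,0) is terminal -1 (O); from (0,0,2) depth 4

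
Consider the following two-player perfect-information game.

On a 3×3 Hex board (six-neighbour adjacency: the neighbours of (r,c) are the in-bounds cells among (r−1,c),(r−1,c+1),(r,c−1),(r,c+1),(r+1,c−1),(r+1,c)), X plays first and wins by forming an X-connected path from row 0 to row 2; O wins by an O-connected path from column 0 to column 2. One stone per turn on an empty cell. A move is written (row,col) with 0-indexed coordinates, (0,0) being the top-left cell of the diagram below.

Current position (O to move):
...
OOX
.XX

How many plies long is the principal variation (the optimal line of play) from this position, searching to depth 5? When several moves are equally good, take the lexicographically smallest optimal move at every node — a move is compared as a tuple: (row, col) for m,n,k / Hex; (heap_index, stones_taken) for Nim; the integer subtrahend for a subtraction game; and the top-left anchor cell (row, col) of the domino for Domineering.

PV length from [.../OOX/.XX]: 1 ply

ply 1, O at .../OOX/.XX | (0,0)=-1→O../OOX/.XX; (0,1)=-1→.O./OOX/.XX; (0,2)=+1→..O/OOX/.XX*; (2,0)=-1→.../OOX/OXX
ply 2: ..O/OOX/.XX is terminal -1 (X); from .../OOX/.XX depth 5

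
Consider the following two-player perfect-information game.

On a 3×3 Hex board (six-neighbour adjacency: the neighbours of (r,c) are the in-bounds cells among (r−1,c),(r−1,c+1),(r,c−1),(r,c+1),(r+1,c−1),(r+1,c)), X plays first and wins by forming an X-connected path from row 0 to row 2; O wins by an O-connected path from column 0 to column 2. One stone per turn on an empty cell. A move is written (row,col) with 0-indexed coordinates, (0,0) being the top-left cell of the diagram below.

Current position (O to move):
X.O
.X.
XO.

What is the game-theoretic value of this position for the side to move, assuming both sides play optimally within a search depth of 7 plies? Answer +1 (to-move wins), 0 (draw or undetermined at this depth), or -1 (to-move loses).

value(X.O/.X./XO., O) = -1

ply 1, O at X.O/.X./XO. | (0,1)=-1→XOO/.X./XO.*; (1,0)=-1→X.O/OX./XO.; (1,2)=-1→X.O/.XO/XO.; (2,2)=-1→X.O/.X./XOO
ply 2, X at XOO/.X./XO. | (1,0)=+1→XOO/XX./XO.*; (1,2)=-1→XOO/.XX/XO.; (2,2)=-1→XOO/.X./XOX
ply 3: XOO/XX./XO. is terminal -1 (O); from X.O/.X./XO. depth 7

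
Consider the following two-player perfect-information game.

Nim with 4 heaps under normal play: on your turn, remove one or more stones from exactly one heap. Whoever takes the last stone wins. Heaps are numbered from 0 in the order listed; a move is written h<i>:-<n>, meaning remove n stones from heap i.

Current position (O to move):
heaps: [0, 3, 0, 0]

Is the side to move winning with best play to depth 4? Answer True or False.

[(0,3,0,0)] O move#1: h1:-1:-1/(0,2,0,0), h1:-2:-1/(0,1,0,0), h1:-3:+1/(0,0,0,0)*
[(0,0,0,0)] end (terminal -1, X#2); searched (0,3,0,0) to 4

O winning at [(0,3,0,0)]: True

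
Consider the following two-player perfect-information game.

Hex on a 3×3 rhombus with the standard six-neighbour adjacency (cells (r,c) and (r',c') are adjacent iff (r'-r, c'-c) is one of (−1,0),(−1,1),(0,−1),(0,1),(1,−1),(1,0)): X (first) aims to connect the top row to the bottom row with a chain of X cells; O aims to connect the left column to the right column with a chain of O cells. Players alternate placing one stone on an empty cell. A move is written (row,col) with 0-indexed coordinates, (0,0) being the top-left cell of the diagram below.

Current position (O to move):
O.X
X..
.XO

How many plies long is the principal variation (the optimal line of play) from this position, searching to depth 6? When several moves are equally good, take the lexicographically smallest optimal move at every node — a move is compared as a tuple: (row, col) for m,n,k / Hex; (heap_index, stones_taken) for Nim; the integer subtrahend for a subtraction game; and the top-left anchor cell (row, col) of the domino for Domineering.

PV length from [O.X/X../.XO]: 2 plies

ply 1, O at O.X/X../.XO | (0,1)=-1→OOX/X../.XO*; (1,1)=-1→O.X/XO./.XO; (1,2)=-1→O.X/X.O/.XO; (2,0)=-1→O.X/X../OXO
ply 2, X at OOX/X../.XO | (1,1)=+1→OOX/XX./.XO*; (1,2)=+1→OOX/X.X/.XO; (2,0)=+1→OOX/X../XXO
ply 3: OOX/XX./.XO is terminal -1 (O); from O.X/X../.XO depth 6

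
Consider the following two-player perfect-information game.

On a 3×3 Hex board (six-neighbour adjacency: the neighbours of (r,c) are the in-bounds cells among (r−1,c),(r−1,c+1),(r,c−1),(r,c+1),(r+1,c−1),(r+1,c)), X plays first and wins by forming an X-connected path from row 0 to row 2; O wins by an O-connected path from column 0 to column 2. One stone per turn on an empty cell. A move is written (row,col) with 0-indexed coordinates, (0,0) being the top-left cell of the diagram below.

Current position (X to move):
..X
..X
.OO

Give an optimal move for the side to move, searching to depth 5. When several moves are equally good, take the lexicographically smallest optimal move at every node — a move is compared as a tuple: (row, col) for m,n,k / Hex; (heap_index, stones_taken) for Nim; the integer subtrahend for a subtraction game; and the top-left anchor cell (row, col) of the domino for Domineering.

p1 X@[..X/..X/.OO]: (0,0)[X.X/..X/.OO]-1 (0,1)[.XX/..X/.OO]-1 (1,0)[..X/X.X/.OO]-1 (1,1)[..X/.XX/.OO]-1 (2,0)[..X/..X/XOO]+1*
p2 O@[..X/..X/XOO]: (0,0)[O.X/..X/XOO]-1* (0,1)[.OX/..X/XOO]-1 (1,0)[..X/O.X/XOO]-1 (1,1)[..X/.OX/XOO]-1
p3 X@[O.X/..X/XOO]: (0,1)[OXX/..X/XOO]+1* (1,0)[O.X/X.X/XOO]+1 (1,1)[O.X/.XX/XOO]+1
p4 O@[OXX/..X/XOO]: (1,0)[OXX/O.X/XOO]-1* (1,1)[OXX/.OX/XOO]-1
p5 X@[OXX/O.X/XOO]: (1,1)[OXX/OXX/XOO]+1*
p6 O@[OXX/OXX/XOO] terminal -1; root [..X/..X/.OO] d5

X's best at [..X/..X/.OO]: (2,0)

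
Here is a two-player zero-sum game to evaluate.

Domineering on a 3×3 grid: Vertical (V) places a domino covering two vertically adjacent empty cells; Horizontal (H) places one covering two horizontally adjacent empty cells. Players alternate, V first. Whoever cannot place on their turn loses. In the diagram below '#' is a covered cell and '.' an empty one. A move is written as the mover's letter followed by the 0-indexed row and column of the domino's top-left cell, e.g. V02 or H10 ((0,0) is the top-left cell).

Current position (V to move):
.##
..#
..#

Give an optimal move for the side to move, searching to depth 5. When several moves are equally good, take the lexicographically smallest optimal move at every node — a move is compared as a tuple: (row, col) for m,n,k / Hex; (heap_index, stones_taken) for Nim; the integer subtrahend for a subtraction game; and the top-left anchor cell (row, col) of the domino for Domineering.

V's best at [.##/..#/..#]: V10

ply 1, V at .##/..#/..# | V00=-1→###/#.#/..#; V10=+1→.##/#.#/#.#*; V11=+1→.##/.##/.##
ply 2: .##/#.#/#.# is terminal -1 (H); from .##/..#/..# depth 5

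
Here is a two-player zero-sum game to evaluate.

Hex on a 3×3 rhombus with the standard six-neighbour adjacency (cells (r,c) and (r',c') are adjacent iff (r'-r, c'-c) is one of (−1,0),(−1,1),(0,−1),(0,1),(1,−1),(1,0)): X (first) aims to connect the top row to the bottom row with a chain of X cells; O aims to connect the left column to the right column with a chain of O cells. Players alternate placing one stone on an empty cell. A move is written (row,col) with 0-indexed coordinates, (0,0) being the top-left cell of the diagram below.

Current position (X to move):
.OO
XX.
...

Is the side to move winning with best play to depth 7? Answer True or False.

p1 X@[.OO/XX./...]: (0,0)[XOO/XX./...]+1* (1,2)[.OO/XXX/...]-1 (2,0)[.OO/XX./X..]-1 (2,1)[.OO/XX./.X.]-1 (2,2)[.OO/XX./..X]-1
p2 O@[XOO/XX./...]: (1,2)[XOO/XXO/...]-1* (2,0)[XOO/XX./O..]-1 (2,1)[XOO/XX./.O.]-1 (2,2)[XOO/XX./..O]-1
p3 X@[XOO/XXO/...]: (2,0)[XOO/XXO/X..]+1* (2,1)[XOO/XXO/.X.]+1 (2,2)[XOO/XXO/..X]+1
p4 O@[XOO/XXO/X..] terminal -1; root [.OO/XX./...] d7

X winning at [.OO/XX./...]: True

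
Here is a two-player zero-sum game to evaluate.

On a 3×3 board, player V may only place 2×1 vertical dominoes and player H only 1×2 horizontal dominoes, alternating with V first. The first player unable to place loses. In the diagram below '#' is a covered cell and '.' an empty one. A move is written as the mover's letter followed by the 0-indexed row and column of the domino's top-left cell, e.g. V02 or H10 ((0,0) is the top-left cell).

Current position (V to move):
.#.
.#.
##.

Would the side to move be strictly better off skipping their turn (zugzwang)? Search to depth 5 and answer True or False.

zugzwang(.#./.#./##., V) = False

[.#./.#./##.] V move#1: V00:+1/##./##./##.*, V02:+1/.##/.##/##., V12:+1/.#./.##/###
[##./##./##.] end (terminal -1, H#2); searched .#./.#./##. to 5
pass branch (H moves first from the same position):
  | [.#./.#./##.] end (terminal -1, H#1); searched .#./.#./##. to 5
V moving scores +1; V passing scores +1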